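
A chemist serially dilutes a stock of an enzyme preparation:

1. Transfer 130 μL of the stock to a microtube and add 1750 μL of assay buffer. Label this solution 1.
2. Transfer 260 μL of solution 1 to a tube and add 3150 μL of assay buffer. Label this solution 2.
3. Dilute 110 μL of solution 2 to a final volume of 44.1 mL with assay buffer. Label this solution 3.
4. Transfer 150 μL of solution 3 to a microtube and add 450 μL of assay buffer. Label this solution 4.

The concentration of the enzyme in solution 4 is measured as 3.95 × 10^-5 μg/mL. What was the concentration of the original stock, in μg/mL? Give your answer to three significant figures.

Step 1: 130 μL + 1750 μL = 1880 μL total → factor 1880/130 = 14.462
Step 2: 260 μL + 3150 μL = 3410 μL total → factor 3410/260 = 13.115
Step 3: 110 μL brought to 44.1 mL → factor 44100/110 = 400.91
Step 4: 150 μL + 450 μL = 600 μL total → factor 600/150 = 4
Overall dilution factor = 14.462 × 13.115 × 400.91 × 4 = 3.0416 × 10^5
Stock = 3.95 × 10^-5 μg/mL × 3.0416 × 10^5 = 12.0 μg/mL

12.0 μg/mL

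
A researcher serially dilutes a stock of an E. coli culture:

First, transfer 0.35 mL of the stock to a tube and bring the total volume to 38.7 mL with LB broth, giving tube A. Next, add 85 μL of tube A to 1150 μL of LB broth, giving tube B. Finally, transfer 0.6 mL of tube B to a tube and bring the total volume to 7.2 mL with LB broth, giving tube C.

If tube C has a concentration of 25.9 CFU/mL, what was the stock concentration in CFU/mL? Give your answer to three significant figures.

Step 1: 0.35 mL brought to 38.7 mL → factor 38.7/0.35 = 110.57
Step 2: 85 μL + 1150 μL = 1235 μL total → factor 1235/85 = 14.529
Step 3: 0.6 mL brought to 7.2 mL → factor 7.2/0.6 = 12
Overall dilution factor = 110.57 × 14.529 × 12 = 19278
Stock = 25.9 CFU/mL × 19278 = 4.99 × 10^5 CFU/mL

4.99 × 10^5 CFU/mL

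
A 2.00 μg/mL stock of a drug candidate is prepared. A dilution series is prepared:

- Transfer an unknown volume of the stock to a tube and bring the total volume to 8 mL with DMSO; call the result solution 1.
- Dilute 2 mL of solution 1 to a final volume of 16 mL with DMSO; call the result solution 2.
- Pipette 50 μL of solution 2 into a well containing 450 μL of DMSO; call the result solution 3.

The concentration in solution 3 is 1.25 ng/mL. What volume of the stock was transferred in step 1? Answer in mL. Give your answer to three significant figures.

Step 1: v brought to 8 mL → factor = 8 mL/v
Step 2: 2 mL brought to 16 mL → factor 16/2 = 8
Step 3: 50 μL + 450 μL = 500 μL total → factor 500/50 = 10
Product of known-step factors = 80
Overall factor = 2.00 μg/mL / (1.25 ng/mL) = 1600
Step-1 factor = 1600 / 80 = 20
v = 8 mL / 20 = 0.400 mL

0.400 mL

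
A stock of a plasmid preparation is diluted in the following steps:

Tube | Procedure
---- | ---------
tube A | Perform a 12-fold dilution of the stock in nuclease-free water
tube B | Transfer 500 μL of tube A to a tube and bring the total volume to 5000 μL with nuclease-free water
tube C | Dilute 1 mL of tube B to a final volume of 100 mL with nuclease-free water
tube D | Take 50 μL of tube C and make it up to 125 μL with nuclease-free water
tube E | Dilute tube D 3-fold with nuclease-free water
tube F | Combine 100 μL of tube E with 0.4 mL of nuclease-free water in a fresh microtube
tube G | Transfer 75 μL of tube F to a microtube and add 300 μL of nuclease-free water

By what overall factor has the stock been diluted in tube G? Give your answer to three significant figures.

Step 1: 12-fold → factor 12
Step 2: 500 μL brought to 5000 μL → factor 5000/500 = 10
Step 3: 1 mL brought to 100 mL → factor 100/1 = 100
Step 4: 50 μL brought to 125 μL → factor 125/50 = 2.5
Step 5: 3-fold → factor 3
Step 6: 100 μL + 0.4 mL = 500 μL total → factor 500/100 = 5
Step 7: 75 μL + 300 μL = 375 μL total → factor 375/75 = 5
Overall dilution factor = 12 × 10 × 100 × 2.5 × 3 × 5 × 5 = 2.25 × 10^6

2.25 × 10^6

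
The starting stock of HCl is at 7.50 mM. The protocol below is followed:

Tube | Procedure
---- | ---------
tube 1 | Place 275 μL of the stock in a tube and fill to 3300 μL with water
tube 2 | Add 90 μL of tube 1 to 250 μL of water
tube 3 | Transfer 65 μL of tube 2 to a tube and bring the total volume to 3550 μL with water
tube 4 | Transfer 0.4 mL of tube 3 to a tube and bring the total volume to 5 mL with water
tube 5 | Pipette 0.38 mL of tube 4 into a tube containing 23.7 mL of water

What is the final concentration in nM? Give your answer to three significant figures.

Step 1: 275 μL brought to 3300 μL → factor 3300/275 = 12
Step 2: 90 μL + 250 μL = 340 μL total → factor 340/90 = 3.7778
Step 3: 65 μL brought to 3550 μL → factor 3550/65 = 54.615
Step 4: 0.4 mL brought to 5 mL → factor 5/0.4 = 12.5
Step 5: 0.38 mL + 23.7 mL = 24.08 mL total → factor 24.08/0.38 = 63.368
Overall dilution factor = 12 × 3.7778 × 54.615 × 12.5 × 63.368 = 1.9612 × 10^6
Final = 7.50 mM / 1.9612 × 10^6 = 3.824 × 10^-6 mM = 3.82 nM

3.82 nM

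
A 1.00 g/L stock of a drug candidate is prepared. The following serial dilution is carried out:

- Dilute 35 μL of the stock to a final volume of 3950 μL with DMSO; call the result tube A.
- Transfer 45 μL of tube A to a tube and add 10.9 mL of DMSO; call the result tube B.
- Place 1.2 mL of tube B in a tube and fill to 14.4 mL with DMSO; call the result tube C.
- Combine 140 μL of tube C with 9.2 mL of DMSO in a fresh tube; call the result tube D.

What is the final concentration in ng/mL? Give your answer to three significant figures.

Step 1: 35 μL brought to 3950 μL → factor 3950/35 = 112.86
Step 2: 45 μL + 10.9 mL = 10945 μL total → factor 10945/45 = 243.22
Step 3: 1.2 mL brought to 14.4 mL → factor 14.4/1.2 = 12
Step 4: 140 μL + 9.2 mL = 9340 μL total → factor 9340/140 = 66.714
Overall dilution factor = 112.86 × 243.22 × 12 × 66.714 = 2.1975 × 10^7
Final = 1.00 g/L / 2.1975 × 10^7 = 4.551 × 10^-8 g/L = 0.0455 ng/mL

0.0455 ng/mL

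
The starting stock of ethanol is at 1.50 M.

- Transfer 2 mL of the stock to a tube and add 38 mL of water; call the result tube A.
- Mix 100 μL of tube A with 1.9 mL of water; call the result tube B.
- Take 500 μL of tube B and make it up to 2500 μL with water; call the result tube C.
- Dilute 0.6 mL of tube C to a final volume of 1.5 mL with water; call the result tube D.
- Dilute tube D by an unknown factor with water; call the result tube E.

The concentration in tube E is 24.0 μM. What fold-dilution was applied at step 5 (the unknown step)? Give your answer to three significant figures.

12.5-fold

Step 1: 2 mL + 38 mL = 40 mL total → factor 40/2 = 20
Step 2: 100 μL + 1.9 mL = 2000 μL total → factor 2000/100 = 20
Step 3: 500 μL brought to 2500 μL → factor 2500/500 = 5
Step 4: 0.6 mL brought to 1.5 mL → factor 1.5/0.6 = 2.5
Step 5: unknown factor x
Product of known-step factors = 5000
Overall factor = 1.50 M / (24.0 μM) = 62500
x = 62500 / 5000 = 12.5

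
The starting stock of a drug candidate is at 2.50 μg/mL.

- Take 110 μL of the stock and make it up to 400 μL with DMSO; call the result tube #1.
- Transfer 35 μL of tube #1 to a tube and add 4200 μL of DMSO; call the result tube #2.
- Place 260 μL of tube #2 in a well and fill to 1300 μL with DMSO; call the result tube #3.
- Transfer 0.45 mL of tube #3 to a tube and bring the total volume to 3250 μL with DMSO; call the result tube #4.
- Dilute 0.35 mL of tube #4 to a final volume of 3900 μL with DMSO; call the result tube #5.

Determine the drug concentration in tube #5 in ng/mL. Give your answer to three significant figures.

0.0141 ng/mL

Step 1: 110 μL brought to 400 μL → factor 400/110 = 3.6364
Step 2: 35 μL + 4200 μL = 4235 μL total → factor 4235/35 = 121
Step 3: 260 μL brought to 1300 μL → factor 1300/260 = 5
Step 4: 0.45 mL brought to 3250 μL → factor 3.25/0.45 = 7.2222
Step 5: 0.35 mL brought to 3900 μL → factor 3.9/0.35 = 11.143
Overall dilution factor = 3.6364 × 121 × 5 × 7.2222 × 11.143 = 1.7705 × 10^5
Final = 2.50 μg/mL / 1.7705 × 10^5 = 1.412 × 10^-5 μg/mL = 0.0141 ng/mL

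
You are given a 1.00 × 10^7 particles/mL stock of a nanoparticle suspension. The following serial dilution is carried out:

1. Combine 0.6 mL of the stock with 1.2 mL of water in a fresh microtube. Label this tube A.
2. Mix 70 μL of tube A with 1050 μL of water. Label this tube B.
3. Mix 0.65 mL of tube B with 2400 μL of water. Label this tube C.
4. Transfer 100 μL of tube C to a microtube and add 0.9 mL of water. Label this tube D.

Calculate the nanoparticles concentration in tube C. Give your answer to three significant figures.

4.44 × 10^4 particles/mL

Step 1: 0.6 mL + 1.2 mL = 1.8 mL total → factor 1.8/0.6 = 3
Step 2: 70 μL + 1050 μL = 1120 μL total → factor 1120/70 = 16
Step 3: 0.65 mL + 2400 μL = 3.05 mL total → factor 3.05/0.65 = 4.6923
Dilution factor through tube C = 3 × 16 × 4.6923 = 225.23
[tube C] = 1.00 × 10^7 particles/mL / 225.23 = 4.44 × 10^4 particles/mL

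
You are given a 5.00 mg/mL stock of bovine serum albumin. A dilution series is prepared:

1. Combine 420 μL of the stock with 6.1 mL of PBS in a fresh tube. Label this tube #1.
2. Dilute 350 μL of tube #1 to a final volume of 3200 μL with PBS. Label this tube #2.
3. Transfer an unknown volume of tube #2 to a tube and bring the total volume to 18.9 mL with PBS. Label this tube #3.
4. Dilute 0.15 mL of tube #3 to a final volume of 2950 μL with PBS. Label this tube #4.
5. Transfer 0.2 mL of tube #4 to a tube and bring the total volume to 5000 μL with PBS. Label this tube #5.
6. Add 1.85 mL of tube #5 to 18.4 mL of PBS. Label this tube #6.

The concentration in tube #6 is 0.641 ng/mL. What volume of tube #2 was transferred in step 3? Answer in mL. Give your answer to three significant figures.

1.85 mL

Step 1: 420 μL + 6.1 mL = 6520 μL total → factor 6520/420 = 15.524
Step 2: 350 μL brought to 3200 μL → factor 3200/350 = 9.1429
Step 3: v brought to 18.9 mL → factor = 18.9 mL/v
Step 4: 0.15 mL brought to 2950 μL → factor 2.95/0.15 = 19.667
Step 5: 0.2 mL brought to 5000 μL → factor 5/0.2 = 25
Step 6: 1.85 mL + 18.4 mL = 20.25 mL total → factor 20.25/1.85 = 10.946
Product of known-step factors = 7.6384 × 10^5
Overall factor = 5.00 mg/mL / (0.641 ng/mL) = 7.8003 × 10^6
Step-3 factor = 7.8003 × 10^6 / 7.6384 × 10^5 = 10.212
v = 18.9 mL / 10.212 = 1.85 mL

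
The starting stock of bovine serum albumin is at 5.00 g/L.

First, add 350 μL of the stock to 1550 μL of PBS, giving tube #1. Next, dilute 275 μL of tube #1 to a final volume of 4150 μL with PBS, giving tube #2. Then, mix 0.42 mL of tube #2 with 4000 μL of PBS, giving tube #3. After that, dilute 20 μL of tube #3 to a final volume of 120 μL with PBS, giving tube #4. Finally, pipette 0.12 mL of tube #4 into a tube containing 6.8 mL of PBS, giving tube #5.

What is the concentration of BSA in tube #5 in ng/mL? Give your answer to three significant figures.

16.8 ng/mL

Step 1: 350 μL + 1550 μL = 1900 μL total → factor 1900/350 = 5.4286
Step 2: 275 μL brought to 4150 μL → factor 4150/275 = 15.091
Step 3: 0.42 mL + 4000 μL = 4.42 mL total → factor 4.42/0.42 = 10.524
Step 4: 20 μL brought to 120 μL → factor 120/20 = 6
Step 5: 0.12 mL + 6.8 mL = 6.92 mL total → factor 6.92/0.12 = 57.667
Overall dilution factor = 5.4286 × 15.091 × 10.524 × 6 × 57.667 = 2.983 × 10^5
Final = 5.00 g/L / 2.983 × 10^5 = 1.676 × 10^-5 g/L = 16.8 ng/mL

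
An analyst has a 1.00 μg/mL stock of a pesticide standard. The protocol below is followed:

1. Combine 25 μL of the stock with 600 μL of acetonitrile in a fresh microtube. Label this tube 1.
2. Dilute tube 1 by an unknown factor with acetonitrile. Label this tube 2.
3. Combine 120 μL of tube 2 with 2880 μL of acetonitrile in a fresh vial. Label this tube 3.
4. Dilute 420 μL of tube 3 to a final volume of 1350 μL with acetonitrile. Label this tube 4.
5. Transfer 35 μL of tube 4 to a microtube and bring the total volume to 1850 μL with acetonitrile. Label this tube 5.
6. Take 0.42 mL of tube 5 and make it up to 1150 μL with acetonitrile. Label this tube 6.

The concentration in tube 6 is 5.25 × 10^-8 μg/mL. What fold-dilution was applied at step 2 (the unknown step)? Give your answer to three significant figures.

Step 1: 25 μL + 600 μL = 625 μL total → factor 625/25 = 25
Step 2: unknown factor x
Step 3: 120 μL + 2880 μL = 3000 μL total → factor 3000/120 = 25
Step 4: 420 μL brought to 1350 μL → factor 1350/420 = 3.2143
Step 5: 35 μL brought to 1850 μL → factor 1850/35 = 52.857
Step 6: 0.42 mL brought to 1150 μL → factor 1.15/0.42 = 2.7381
Product of known-step factors = 2.9075 × 10^5
Overall factor = 1.00 μg/mL / (5.25 × 10^-8 μg/mL) = 1.9048 × 10^7
x = 1.9048 × 10^7 / 2.9075 × 10^5 = 65.5

65.5-fold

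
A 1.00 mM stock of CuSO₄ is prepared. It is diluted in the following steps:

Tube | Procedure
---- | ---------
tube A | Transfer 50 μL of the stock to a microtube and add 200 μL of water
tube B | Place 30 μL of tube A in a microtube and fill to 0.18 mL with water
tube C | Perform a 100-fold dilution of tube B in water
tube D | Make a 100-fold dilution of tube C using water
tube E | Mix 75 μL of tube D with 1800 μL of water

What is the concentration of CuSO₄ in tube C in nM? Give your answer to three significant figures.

Step 1: 50 μL + 200 μL = 250 μL total → factor 250/50 = 5
Step 2: 30 μL brought to 0.18 mL → factor 180/30 = 6
Step 3: 100-fold → factor 100
Dilution factor through tube C = 5 × 6 × 100 = 3000
[tube C] = 1.00 mM / 3000 = 0.0003333 mM = 333 nM

333 nM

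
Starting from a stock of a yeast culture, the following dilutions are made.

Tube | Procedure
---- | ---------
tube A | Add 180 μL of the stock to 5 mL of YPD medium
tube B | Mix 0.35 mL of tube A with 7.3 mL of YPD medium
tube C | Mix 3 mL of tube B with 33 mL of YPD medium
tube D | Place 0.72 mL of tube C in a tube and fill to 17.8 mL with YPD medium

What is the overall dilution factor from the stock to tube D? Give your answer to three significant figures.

1.87 × 10^5

Step 1: 180 μL + 5 mL = 5180 μL total → factor 5180/180 = 28.778
Step 2: 0.35 mL + 7.3 mL = 7.65 mL total → factor 7.65/0.35 = 21.857
Step 3: 3 mL + 33 mL = 36 mL total → factor 36/3 = 12
Step 4: 0.72 mL brought to 17.8 mL → factor 17.8/0.72 = 24.722
Overall dilution factor = 28.778 × 21.857 × 12 × 24.722 = 1.866 × 10^5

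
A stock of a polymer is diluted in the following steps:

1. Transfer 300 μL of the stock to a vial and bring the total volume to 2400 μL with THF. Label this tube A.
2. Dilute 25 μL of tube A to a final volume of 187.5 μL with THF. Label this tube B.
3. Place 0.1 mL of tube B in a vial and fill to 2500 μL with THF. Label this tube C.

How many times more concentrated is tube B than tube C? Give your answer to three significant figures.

Step 1: 300 μL brought to 2400 μL → factor 2400/300 = 8
Step 2: 25 μL brought to 187.5 μL → factor 187.5/25 = 7.5
Step 3: 0.1 mL brought to 2500 μL → factor 2.5/0.1 = 25
Dilution factor to tube B = 60; to tube C = 1500
[tube B]/[tube C] = (factor to tube C)/(factor to tube B) = 1500/60 = 25.0

25.0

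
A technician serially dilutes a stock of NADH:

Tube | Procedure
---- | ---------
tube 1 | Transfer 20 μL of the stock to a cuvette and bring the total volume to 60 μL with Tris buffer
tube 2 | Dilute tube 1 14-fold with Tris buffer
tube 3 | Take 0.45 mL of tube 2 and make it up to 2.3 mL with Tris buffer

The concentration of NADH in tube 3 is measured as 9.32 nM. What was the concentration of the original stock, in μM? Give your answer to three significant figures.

2.00 μM

Step 1: 20 μL brought to 60 μL → factor 60/20 = 3
Step 2: 14-fold → factor 14
Step 3: 0.45 mL brought to 2.3 mL → factor 2.3/0.45 = 5.1111
Overall dilution factor = 3 × 14 × 5.1111 = 214.67
Stock = 9.32 nM × 214.67 = 2001 nM = 2.00 μM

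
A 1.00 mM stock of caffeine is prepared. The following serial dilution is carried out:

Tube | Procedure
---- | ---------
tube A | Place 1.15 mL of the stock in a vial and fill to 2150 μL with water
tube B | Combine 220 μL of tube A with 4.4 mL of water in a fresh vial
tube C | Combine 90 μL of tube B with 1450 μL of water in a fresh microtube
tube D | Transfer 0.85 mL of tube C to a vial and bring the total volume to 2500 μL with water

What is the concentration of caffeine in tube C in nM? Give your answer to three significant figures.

1.49 × 10^3 nM

Step 1: 1.15 mL brought to 2150 μL → factor 2.15/1.15 = 1.8696
Step 2: 220 μL + 4.4 mL = 4620 μL total → factor 4620/220 = 21
Step 3: 90 μL + 1450 μL = 1540 μL total → factor 1540/90 = 17.111
Dilution factor through tube C = 1.8696 × 21 × 17.111 = 671.8
[tube C] = 1.00 mM / 671.8 = 0.001489 mM = 1.49 × 10^3 nM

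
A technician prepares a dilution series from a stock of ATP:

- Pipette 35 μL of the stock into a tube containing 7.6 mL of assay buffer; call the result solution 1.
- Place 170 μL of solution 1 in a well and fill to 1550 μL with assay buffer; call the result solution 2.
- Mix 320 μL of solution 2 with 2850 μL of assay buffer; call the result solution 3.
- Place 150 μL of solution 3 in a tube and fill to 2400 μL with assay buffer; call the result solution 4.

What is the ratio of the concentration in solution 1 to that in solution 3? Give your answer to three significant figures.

90.3

Step 1: 35 μL + 7.6 mL = 7635 μL total → factor 7635/35 = 218.14
Step 2: 170 μL brought to 1550 μL → factor 1550/170 = 9.1176
Step 3: 320 μL + 2850 μL = 3170 μL total → factor 3170/320 = 9.9062
Dilution factor to solution 1 = 218.14; to solution 3 = 19703
[solution 1]/[solution 3] = (factor to solution 3)/(factor to solution 1) = 19703/218.14 = 90.3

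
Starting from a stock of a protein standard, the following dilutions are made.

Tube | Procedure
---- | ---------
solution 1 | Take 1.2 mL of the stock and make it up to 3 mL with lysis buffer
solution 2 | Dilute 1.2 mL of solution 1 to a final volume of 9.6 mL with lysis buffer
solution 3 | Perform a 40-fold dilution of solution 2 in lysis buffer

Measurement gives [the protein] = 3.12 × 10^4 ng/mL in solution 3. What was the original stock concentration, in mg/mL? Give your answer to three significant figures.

25.0 mg/mL

Step 1: 1.2 mL brought to 3 mL → factor 3/1.2 = 2.5
Step 2: 1.2 mL brought to 9.6 mL → factor 9.6/1.2 = 8
Step 3: 40-fold → factor 40
Overall dilution factor = 2.5 × 8 × 40 = 800
Stock = 3.12 × 10^4 ng/mL × 800 = 2.496 × 10^7 ng/mL = 25.0 mg/mL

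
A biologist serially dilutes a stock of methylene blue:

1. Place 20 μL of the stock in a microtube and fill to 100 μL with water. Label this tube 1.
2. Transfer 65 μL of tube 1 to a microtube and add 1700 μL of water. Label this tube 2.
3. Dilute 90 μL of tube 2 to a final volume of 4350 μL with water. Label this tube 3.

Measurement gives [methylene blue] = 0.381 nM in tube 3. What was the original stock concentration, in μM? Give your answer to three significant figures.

2.50 μM

Step 1: 20 μL brought to 100 μL → factor 100/20 = 5
Step 2: 65 μL + 1700 μL = 1765 μL total → factor 1765/65 = 27.154
Step 3: 90 μL brought to 4350 μL → factor 4350/90 = 48.333
Overall dilution factor = 5 × 27.154 × 48.333 = 6562.2
Stock = 0.381 nM × 6562.2 = 2500 nM = 2.50 μM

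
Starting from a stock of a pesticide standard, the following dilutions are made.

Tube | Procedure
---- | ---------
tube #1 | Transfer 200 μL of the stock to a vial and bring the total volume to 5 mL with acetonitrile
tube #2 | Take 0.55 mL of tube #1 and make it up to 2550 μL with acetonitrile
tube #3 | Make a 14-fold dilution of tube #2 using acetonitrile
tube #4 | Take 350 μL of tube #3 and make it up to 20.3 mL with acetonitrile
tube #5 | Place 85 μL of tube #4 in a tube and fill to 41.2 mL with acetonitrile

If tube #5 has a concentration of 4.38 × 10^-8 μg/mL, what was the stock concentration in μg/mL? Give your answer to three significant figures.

Step 1: 200 μL brought to 5 mL → factor 5000/200 = 25
Step 2: 0.55 mL brought to 2550 μL → factor 2.55/0.55 = 4.6364
Step 3: 14-fold → factor 14
Step 4: 350 μL brought to 20.3 mL → factor 20300/350 = 58
Step 5: 85 μL brought to 41.2 mL → factor 41200/85 = 484.71
Overall dilution factor = 25 × 4.6364 × 14 × 58 × 484.71 = 4.562 × 10^7
Stock = 4.38 × 10^-8 μg/mL × 4.562 × 10^7 = 2.00 μg/mL

2.00 μg/mL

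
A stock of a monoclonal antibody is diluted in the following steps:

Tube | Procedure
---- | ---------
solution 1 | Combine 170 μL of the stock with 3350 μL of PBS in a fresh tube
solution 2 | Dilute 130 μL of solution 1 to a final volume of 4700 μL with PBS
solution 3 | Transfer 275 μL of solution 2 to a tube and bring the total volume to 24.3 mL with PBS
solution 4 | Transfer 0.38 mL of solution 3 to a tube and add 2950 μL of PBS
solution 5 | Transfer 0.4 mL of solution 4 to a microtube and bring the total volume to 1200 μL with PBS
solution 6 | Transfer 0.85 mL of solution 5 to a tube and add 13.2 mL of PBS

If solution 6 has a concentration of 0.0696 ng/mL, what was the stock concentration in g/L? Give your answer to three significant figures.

2.00 g/L

Step 1: 170 μL + 3350 μL = 3520 μL total → factor 3520/170 = 20.706
Step 2: 130 μL brought to 4700 μL → factor 4700/130 = 36.154
Step 3: 275 μL brought to 24.3 mL → factor 24300/275 = 88.364
Step 4: 0.38 mL + 2950 μL = 3.33 mL total → factor 3.33/0.38 = 8.7632
Step 5: 0.4 mL brought to 1200 μL → factor 1.2/0.4 = 3
Step 6: 0.85 mL + 13.2 mL = 14.05 mL total → factor 14.05/0.85 = 16.529
Overall dilution factor = 20.706 × 36.154 × 88.364 × 8.7632 × 3 × 16.529 = 2.8745 × 10^7
Stock = 0.0696 ng/mL × 2.8745 × 10^7 = 2.001 × 10^6 ng/mL = 2.00 g/L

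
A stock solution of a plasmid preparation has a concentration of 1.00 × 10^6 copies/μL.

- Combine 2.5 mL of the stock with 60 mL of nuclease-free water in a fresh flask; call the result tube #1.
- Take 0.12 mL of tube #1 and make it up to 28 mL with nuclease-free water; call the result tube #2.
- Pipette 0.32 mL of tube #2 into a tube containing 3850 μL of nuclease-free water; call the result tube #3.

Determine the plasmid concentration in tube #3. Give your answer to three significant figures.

Step 1: 2.5 mL + 60 mL = 62.5 mL total → factor 62.5/2.5 = 25
Step 2: 0.12 mL brought to 28 mL → factor 28/0.12 = 233.33
Step 3: 0.32 mL + 3850 μL = 4.17 mL total → factor 4.17/0.32 = 13.031
Overall dilution factor = 25 × 233.33 × 13.031 = 76016
Final = 1.00 × 10^6 copies/μL / 76016 = 13.2 copies/μL

13.2 copies/μL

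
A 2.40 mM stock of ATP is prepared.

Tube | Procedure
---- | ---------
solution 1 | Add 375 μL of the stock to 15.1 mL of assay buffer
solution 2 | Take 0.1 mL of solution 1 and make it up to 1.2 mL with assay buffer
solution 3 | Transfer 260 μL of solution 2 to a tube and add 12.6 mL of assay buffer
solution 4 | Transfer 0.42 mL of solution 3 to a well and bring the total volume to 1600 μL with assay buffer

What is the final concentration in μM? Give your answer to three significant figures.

Step 1: 375 μL + 15.1 mL = 15475 μL total → factor 15475/375 = 41.267
Step 2: 0.1 mL brought to 1.2 mL → factor 1.2/0.1 = 12
Step 3: 260 μL + 12.6 mL = 12860 μL total → factor 12860/260 = 49.462
Step 4: 0.42 mL brought to 1600 μL → factor 1.6/0.42 = 3.8095
Overall dilution factor = 41.267 × 12 × 49.462 × 3.8095 = 93308
Final = 2.40 mM / 93308 = 2.572 × 10^-5 mM = 0.0257 μM

0.0257 μM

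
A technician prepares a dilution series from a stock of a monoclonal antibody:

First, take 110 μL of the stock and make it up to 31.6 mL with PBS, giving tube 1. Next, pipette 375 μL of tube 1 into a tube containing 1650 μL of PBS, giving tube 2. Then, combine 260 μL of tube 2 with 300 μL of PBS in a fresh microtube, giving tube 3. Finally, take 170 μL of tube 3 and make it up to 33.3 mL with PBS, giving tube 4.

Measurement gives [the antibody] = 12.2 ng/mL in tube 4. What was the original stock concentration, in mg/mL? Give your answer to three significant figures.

7.98 mg/mL

Step 1: 110 μL brought to 31.6 mL → factor 31600/110 = 287.27
Step 2: 375 μL + 1650 μL = 2025 μL total → factor 2025/375 = 5.4
Step 3: 260 μL + 300 μL = 560 μL total → factor 560/260 = 2.1538
Step 4: 170 μL brought to 33.3 mL → factor 33300/170 = 195.88
Overall dilution factor = 287.27 × 5.4 × 2.1538 × 195.88 = 6.5448 × 10^5
Stock = 12.2 ng/mL × 6.5448 × 10^5 = 7.985 × 10^6 ng/mL = 7.98 mg/mL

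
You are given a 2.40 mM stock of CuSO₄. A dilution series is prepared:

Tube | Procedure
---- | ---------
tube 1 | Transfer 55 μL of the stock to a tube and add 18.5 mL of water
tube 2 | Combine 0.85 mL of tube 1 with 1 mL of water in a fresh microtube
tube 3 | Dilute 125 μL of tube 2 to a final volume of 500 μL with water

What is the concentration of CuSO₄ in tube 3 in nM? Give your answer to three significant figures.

Step 1: 55 μL + 18.5 mL = 18555 μL total → factor 18555/55 = 337.36
Step 2: 0.85 mL + 1 mL = 1.85 mL total → factor 1.85/0.85 = 2.1765
Step 3: 125 μL brought to 500 μL → factor 500/125 = 4
Overall dilution factor = 337.36 × 2.1765 × 4 = 2937
Final = 2.40 mM / 2937 = 0.0008171 mM = 817 nM

817 nM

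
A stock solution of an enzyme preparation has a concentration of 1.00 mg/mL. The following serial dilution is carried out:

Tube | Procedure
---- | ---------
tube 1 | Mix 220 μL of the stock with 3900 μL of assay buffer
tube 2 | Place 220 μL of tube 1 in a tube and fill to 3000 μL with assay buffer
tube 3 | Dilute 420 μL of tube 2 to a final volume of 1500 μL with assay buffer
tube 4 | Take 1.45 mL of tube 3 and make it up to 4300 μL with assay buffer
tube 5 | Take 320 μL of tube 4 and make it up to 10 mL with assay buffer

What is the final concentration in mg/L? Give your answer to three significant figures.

Step 1: 220 μL + 3900 μL = 4120 μL total → factor 4120/220 = 18.727
Step 2: 220 μL brought to 3000 μL → factor 3000/220 = 13.636
Step 3: 420 μL brought to 1500 μL → factor 1500/420 = 3.5714
Step 4: 1.45 mL brought to 4300 μL → factor 4.3/1.45 = 2.9655
Step 5: 320 μL brought to 10 mL → factor 10000/320 = 31.25
Overall dilution factor = 18.727 × 13.636 × 3.5714 × 2.9655 × 31.25 = 84521
Final = 1.00 mg/mL / 84521 = 1.183 × 10^-5 mg/mL = 0.0118 mg/L

0.0118 mg/L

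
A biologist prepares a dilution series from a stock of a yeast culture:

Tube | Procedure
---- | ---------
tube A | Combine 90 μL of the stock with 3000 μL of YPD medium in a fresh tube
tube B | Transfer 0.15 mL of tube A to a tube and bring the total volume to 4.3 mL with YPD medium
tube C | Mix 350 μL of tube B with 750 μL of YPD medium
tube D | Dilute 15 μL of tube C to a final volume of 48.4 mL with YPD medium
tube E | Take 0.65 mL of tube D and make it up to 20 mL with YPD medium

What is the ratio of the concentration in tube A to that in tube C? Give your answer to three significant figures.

90.1

Step 1: 90 μL + 3000 μL = 3090 μL total → factor 3090/90 = 34.333
Step 2: 0.15 mL brought to 4.3 mL → factor 4.3/0.15 = 28.667
Step 3: 350 μL + 750 μL = 1100 μL total → factor 1100/350 = 3.1429
Dilution factor to tube A = 34.333; to tube C = 3093.3
[tube A]/[tube C] = (factor to tube C)/(factor to tube A) = 3093.3/34.333 = 90.1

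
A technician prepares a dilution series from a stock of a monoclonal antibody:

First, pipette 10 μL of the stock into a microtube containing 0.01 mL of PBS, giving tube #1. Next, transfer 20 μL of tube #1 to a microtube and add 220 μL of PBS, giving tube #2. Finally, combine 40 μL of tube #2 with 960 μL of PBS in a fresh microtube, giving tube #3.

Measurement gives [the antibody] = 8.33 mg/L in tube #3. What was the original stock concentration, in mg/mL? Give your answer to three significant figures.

5.00 mg/mL

Step 1: 10 μL + 0.01 mL = 20 μL total → factor 20/10 = 2
Step 2: 20 μL + 220 μL = 240 μL total → factor 240/20 = 12
Step 3: 40 μL + 960 μL = 1000 μL total → factor 1000/40 = 25
Overall dilution factor = 2 × 12 × 25 = 600
Stock = 8.33 mg/L × 600 = 4998 mg/L = 5.00 mg/mL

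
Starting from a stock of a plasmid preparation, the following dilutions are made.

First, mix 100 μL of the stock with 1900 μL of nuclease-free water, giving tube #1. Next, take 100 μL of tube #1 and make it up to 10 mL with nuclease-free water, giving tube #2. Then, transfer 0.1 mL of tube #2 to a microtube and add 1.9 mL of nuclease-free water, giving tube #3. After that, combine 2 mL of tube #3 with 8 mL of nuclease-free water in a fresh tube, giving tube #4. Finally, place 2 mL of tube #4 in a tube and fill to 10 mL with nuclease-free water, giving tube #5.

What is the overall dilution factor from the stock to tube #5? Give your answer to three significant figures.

1.00 × 10^6

Step 1: 100 μL + 1900 μL = 2000 μL total → factor 2000/100 = 20
Step 2: 100 μL brought to 10 mL → factor 10000/100 = 100
Step 3: 0.1 mL + 1.9 mL = 2 mL total → factor 2/0.1 = 20
Step 4: 2 mL + 8 mL = 10 mL total → factor 10/2 = 5
Step 5: 2 mL brought to 10 mL → factor 10/2 = 5
Overall dilution factor = 20 × 100 × 20 × 5 × 5 = 1 × 10^6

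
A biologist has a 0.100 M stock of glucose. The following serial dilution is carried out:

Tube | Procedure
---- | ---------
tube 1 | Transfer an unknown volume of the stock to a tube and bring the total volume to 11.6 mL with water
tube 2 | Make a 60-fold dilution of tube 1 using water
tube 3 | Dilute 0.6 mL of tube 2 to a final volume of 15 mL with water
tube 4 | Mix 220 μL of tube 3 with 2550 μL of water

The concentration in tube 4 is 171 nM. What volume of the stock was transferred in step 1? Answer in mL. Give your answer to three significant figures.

Step 1: v brought to 11.6 mL → factor = 11.6 mL/v
Step 2: 60-fold → factor 60
Step 3: 0.6 mL brought to 15 mL → factor 15/0.6 = 25
Step 4: 220 μL + 2550 μL = 2770 μL total → factor 2770/220 = 12.591
Product of known-step factors = 18886
Overall factor = 0.100 M / (171 nM) = 5.848 × 10^5
Step-1 factor = 5.848 × 10^5 / 18886 = 30.964
v = 11.6 mL / 30.964 = 0.375 mL

0.375 mL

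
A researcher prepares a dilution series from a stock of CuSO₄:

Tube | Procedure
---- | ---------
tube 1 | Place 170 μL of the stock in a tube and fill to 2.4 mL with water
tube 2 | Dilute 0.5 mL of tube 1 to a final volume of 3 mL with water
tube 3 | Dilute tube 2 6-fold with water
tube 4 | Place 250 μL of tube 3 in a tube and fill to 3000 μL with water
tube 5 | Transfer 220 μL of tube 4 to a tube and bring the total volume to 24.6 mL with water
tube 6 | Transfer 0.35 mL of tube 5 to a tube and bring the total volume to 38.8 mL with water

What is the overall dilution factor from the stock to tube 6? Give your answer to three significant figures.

Step 1: 170 μL brought to 2.4 mL → factor 2400/170 = 14.118
Step 2: 0.5 mL brought to 3 mL → factor 3/0.5 = 6
Step 3: 6-fold → factor 6
Step 4: 250 μL brought to 3000 μL → factor 3000/250 = 12
Step 5: 220 μL brought to 24.6 mL → factor 24600/220 = 111.82
Step 6: 0.35 mL brought to 38.8 mL → factor 38.8/0.35 = 110.86
Overall dilution factor = 14.118 × 6 × 6 × 12 × 111.82 × 110.86 = 7.56 × 10^7

7.56 × 10^7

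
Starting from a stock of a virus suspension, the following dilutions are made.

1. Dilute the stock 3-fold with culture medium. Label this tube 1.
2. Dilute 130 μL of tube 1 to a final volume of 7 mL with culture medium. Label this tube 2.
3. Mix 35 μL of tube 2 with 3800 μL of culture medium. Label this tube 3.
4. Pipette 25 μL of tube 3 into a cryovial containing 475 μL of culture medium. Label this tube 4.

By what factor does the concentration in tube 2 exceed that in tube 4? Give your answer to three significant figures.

2.19 × 10^3

Step 1: 3-fold → factor 3
Step 2: 130 μL brought to 7 mL → factor 7000/130 = 53.846
Step 3: 35 μL + 3800 μL = 3835 μL total → factor 3835/35 = 109.57
Step 4: 25 μL + 475 μL = 500 μL total → factor 500/25 = 20
Dilution factor to tube 2 = 161.54; to tube 4 = 3.54 × 10^5
[tube 2]/[tube 4] = (factor to tube 4)/(factor to tube 2) = 3.54 × 10^5/161.54 = 2.19 × 10^3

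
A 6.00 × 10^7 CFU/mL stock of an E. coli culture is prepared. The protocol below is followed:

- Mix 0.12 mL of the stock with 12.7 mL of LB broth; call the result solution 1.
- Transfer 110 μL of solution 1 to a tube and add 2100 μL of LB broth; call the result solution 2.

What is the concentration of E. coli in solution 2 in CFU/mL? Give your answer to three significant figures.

2.80 × 10^4 CFU/mL

Step 1: 0.12 mL + 12.7 mL = 12.82 mL total → factor 12.82/0.12 = 106.83
Step 2: 110 μL + 2100 μL = 2210 μL total → factor 2210/110 = 20.091
Overall dilution factor = 106.83 × 20.091 = 2146.4
Final = 6.00 × 10^7 CFU/mL / 2146.4 = 2.80 × 10^4 CFU/mL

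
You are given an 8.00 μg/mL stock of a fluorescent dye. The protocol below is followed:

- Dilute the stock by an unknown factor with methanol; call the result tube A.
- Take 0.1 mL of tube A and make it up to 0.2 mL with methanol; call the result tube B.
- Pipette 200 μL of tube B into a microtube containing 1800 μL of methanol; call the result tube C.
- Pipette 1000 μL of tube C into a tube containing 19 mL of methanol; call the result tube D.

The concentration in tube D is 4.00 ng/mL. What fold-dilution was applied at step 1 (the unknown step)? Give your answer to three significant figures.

Step 1: unknown factor x
Step 2: 0.1 mL brought to 0.2 mL → factor 0.2/0.1 = 2
Step 3: 200 μL + 1800 μL = 2000 μL total → factor 2000/200 = 10
Step 4: 1000 μL + 19 mL = 20000 μL total → factor 20000/1000 = 20
Product of known-step factors = 400
Overall factor = 8.00 μg/mL / (4.00 ng/mL) = 2000
x = 2000 / 400 = 5.00

5.00-fold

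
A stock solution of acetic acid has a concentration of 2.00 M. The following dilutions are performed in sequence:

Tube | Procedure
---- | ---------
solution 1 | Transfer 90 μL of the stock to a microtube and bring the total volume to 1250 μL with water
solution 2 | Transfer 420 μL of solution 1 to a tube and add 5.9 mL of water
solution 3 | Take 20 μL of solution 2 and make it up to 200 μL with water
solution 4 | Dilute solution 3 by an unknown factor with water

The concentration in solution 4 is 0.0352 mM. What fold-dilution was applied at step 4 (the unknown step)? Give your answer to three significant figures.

Step 1: 90 μL brought to 1250 μL → factor 1250/90 = 13.889
Step 2: 420 μL + 5.9 mL = 6320 μL total → factor 6320/420 = 15.048
Step 3: 20 μL brought to 200 μL → factor 200/20 = 10
Step 4: unknown factor x
Product of known-step factors = 2089.9
Overall factor = 2.00 M / (0.0352 mM) = 56818
x = 56818 / 2089.9 = 27.2

27.2-fold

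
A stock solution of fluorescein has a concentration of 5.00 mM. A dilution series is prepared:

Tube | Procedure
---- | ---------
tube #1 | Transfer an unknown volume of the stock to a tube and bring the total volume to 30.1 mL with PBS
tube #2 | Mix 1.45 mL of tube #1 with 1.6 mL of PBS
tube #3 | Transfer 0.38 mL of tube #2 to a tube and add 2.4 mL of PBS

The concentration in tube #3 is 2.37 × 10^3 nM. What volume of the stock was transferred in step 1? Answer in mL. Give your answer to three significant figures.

0.220 mL

Step 1: v brought to 30.1 mL → factor = 30.1 mL/v
Step 2: 1.45 mL + 1.6 mL = 3.05 mL total → factor 3.05/1.45 = 2.1034
Step 3: 0.38 mL + 2.4 mL = 2.78 mL total → factor 2.78/0.38 = 7.3158
Product of known-step factors = 15.388
Overall factor = 5.00 mM / (2.37 × 10^3 nM) = 2109.7
Step-1 factor = 2109.7 / 15.388 = 137.1
v = 30.1 mL / 137.1 = 0.220 mL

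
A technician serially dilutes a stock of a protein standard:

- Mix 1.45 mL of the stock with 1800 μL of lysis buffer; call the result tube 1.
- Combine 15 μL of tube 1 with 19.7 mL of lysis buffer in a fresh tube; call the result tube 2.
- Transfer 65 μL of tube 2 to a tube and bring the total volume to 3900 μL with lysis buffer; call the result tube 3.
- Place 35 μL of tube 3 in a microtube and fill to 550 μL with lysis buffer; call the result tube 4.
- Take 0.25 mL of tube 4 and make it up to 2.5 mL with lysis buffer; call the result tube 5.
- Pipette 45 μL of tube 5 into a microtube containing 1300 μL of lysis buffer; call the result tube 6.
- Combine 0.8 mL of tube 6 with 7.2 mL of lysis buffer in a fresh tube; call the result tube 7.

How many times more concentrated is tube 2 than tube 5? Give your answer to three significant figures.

9.43 × 10^3

Step 1: 1.45 mL + 1800 μL = 3.25 mL total → factor 3.25/1.45 = 2.2414
Step 2: 15 μL + 19.7 mL = 19715 μL total → factor 19715/15 = 1314.3
Step 3: 65 μL brought to 3900 μL → factor 3900/65 = 60
Step 4: 35 μL brought to 550 μL → factor 550/35 = 15.714
Step 5: 0.25 mL brought to 2.5 mL → factor 2.5/0.25 = 10
Dilution factor to tube 2 = 2945.9; to tube 5 = 2.7776 × 10^7
[tube 2]/[tube 5] = (factor to tube 5)/(factor to tube 2) = 2.7776 × 10^7/2945.9 = 9.43 × 10^3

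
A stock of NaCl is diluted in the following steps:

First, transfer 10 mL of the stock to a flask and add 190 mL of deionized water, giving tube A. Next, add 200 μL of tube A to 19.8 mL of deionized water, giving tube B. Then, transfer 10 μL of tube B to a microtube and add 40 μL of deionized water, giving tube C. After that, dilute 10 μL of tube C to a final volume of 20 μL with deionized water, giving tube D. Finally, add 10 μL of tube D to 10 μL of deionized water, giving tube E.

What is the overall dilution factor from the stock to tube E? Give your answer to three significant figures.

Step 1: 10 mL + 190 mL = 200 mL total → factor 200/10 = 20
Step 2: 200 μL + 19.8 mL = 20000 μL total → factor 20000/200 = 100
Step 3: 10 μL + 40 μL = 50 μL total → factor 50/10 = 5
Step 4: 10 μL brought to 20 μL → factor 20/10 = 2
Step 5: 10 μL + 10 μL = 20 μL total → factor 20/10 = 2
Overall dilution factor = 20 × 100 × 5 × 2 × 2 = 40000

4.00 × 10^4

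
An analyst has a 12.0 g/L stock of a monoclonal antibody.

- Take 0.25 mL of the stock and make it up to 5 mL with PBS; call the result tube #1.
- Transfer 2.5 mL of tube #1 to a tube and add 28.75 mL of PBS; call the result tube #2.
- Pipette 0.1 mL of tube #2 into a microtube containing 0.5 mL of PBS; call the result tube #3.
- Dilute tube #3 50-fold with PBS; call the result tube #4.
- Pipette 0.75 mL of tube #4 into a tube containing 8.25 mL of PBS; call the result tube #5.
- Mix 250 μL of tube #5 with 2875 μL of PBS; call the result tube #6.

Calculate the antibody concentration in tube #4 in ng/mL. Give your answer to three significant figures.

160 ng/mL

Step 1: 0.25 mL brought to 5 mL → factor 5/0.25 = 20
Step 2: 2.5 mL + 28.75 mL = 31.25 mL total → factor 31.25/2.5 = 12.5
Step 3: 0.1 mL + 0.5 mL = 0.6 mL total → factor 0.6/0.1 = 6
Step 4: 50-fold → factor 50
Dilution factor through tube #4 = 20 × 12.5 × 6 × 50 = 75000
[tube #4] = 12.0 g/L / 75000 = 0.0001600 g/L = 160 ng/mL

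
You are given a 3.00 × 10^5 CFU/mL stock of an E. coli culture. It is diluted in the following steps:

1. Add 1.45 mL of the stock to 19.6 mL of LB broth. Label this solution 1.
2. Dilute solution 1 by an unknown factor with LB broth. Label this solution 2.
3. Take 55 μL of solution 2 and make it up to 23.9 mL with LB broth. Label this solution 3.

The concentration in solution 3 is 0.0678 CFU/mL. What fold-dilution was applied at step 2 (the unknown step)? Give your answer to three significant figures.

701-fold

Step 1: 1.45 mL + 19.6 mL = 21.05 mL total → factor 21.05/1.45 = 14.517
Step 2: unknown factor x
Step 3: 55 μL brought to 23.9 mL → factor 23900/55 = 434.55
Product of known-step factors = 6308.4
Overall factor = 3.00 × 10^5 CFU/mL / (0.0678 CFU/mL) = 4.4248 × 10^6
x = 4.4248 × 10^6 / 6308.4 = 701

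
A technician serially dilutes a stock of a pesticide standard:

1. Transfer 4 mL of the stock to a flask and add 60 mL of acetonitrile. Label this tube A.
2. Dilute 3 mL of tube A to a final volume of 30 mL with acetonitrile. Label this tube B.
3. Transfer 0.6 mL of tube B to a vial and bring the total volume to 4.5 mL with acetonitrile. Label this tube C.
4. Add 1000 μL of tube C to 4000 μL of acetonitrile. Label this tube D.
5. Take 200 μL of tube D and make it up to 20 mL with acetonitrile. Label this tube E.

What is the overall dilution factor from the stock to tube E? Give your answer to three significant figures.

6.00 × 10^5

Step 1: 4 mL + 60 mL = 64 mL total → factor 64/4 = 16
Step 2: 3 mL brought to 30 mL → factor 30/3 = 10
Step 3: 0.6 mL brought to 4.5 mL → factor 4.5/0.6 = 7.5
Step 4: 1000 μL + 4000 μL = 5000 μL total → factor 5000/1000 = 5
Step 5: 200 μL brought to 20 mL → factor 20000/200 = 100
Overall dilution factor = 16 × 10 × 7.5 × 5 × 100 = 6 × 10^5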